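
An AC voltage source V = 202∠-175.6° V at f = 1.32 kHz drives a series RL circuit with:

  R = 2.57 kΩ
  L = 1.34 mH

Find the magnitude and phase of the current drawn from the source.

Step 1 — Angular frequency: ω = 2π·f = 2π·1320 = 8294 rad/s.
Step 2 — Component impedances:
  R: Z = R = 2570 Ω
  L: Z = jωL = j·8294·0.00134 = 0 + j11.11 Ω
Step 3 — Series combination: Z_total = R + L = 2570 + j11.11 Ω = 2570∠0.2° Ω.
Step 4 — Source phasor: V = 202∠-175.6° V = -201.4 - j15.5 V.
Step 5 — Ohm's law: I = V / Z_total = (-201.4 - j15.5) / (2570 + j11.11) = -0.07839 - j0.005691 A.
Step 6 — Convert to polar: |I| = 0.0786 A, ∠I = -175.8°.

I = 0.0786∠-175.8° A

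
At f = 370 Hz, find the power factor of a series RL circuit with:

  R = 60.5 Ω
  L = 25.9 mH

Step 1 — Angular frequency: ω = 2π·f = 2π·370 = 2325 rad/s.
Step 2 — Component impedances:
  R: Z = R = 60.5 Ω
  L: Z = jωL = j·2325·0.0259 = 0 + j60.21 Ω
Step 3 — Series combination: Z_total = R + L = 60.5 + j60.21 Ω = 85.36∠44.9° Ω.
Step 4 — Power factor: PF = cos(φ) = Re(Z)/|Z| = 60.5/85.36 = 0.7088.
Step 5 — Type: Im(Z) = 60.21 ⇒ lagging (phase φ = 44.9°).

PF = 0.7088 (lagging, φ = 44.9°)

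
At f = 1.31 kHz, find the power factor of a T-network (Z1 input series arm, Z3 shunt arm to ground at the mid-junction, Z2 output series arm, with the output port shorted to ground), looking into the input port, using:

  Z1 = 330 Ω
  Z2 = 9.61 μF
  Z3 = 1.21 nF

Step 1 — Angular frequency: ω = 2π·f = 2π·1310 = 8231 rad/s.
Step 2 — Component impedances:
  Z1: Z = R = 330 Ω
  Z2: Z = 1/(jωC) = -j/(ω·C) = 0 - j12.64 Ω
  Z3: Z = 1/(jωC) = -j/(ω·C) = 0 - j1.004e+05 Ω
Step 3 — With the output port shorted to ground, the output series arm Z2 runs from the junction to ground; the shunt arm Z3 also runs from the junction to ground. They appear in parallel: Z3 || Z2 = 0 - j12.64 Ω.
Step 4 — Series with input arm Z1: Z_in = Z1 + (Z3 || Z2) = 330 - j12.64 Ω = 330.2∠-2.2° Ω.
Step 5 — Power factor: PF = cos(φ) = Re(Z)/|Z| = 330/330.24 = 0.9993.
Step 6 — Type: Im(Z) = -12.64 ⇒ leading (phase φ = -2.2°).

PF = 0.9993 (leading, φ = -2.2°)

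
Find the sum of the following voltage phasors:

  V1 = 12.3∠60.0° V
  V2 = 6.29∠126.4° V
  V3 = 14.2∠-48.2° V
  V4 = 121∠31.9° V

Step 1 — Convert each phasor to rectangular form:
  V1 = 12.3·(cos(60.0°) + j·sin(60.0°)) = 6.15 + j10.65 V
  V2 = 6.29·(cos(126.4°) + j·sin(126.4°)) = -3.733 + j5.063 V
  V3 = 14.2·(cos(-48.2°) + j·sin(-48.2°)) = 9.465 - j10.59 V
  V4 = 121·(cos(31.9°) + j·sin(31.9°)) = 102.7 + j63.94 V
Step 2 — Sum components: V_total = 114.6 + j69.07 V.
Step 3 — Convert to polar: |V_total| = 133.8 V, ∠V_total = 31.1°.

V_total = 133.8∠31.1° V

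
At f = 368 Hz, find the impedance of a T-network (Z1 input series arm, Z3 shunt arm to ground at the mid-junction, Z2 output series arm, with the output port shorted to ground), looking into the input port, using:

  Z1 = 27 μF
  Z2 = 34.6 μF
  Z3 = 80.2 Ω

Step 1 — Angular frequency: ω = 2π·f = 2π·368 = 2312 rad/s.
Step 2 — Component impedances:
  Z1: Z = 1/(jωC) = -j/(ω·C) = 0 - j16.02 Ω
  Z2: Z = 1/(jωC) = -j/(ω·C) = 0 - j12.5 Ω
  Z3: Z = R = 80.2 Ω
Step 3 — With the output port shorted to ground, the output series arm Z2 runs from the junction to ground; the shunt arm Z3 also runs from the junction to ground. They appear in parallel: Z3 || Z2 = 1.902 - j12.2 Ω.
Step 4 — Series with input arm Z1: Z_in = Z1 + (Z3 || Z2) = 1.902 - j28.22 Ω = 28.29∠-86.1° Ω.

Z = 1.902 - j28.22 Ω = 28.29∠-86.1° Ω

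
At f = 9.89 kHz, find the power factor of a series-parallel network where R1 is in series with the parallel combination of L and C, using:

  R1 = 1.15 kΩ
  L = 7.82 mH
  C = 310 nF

Step 1 — Angular frequency: ω = 2π·f = 2π·9890 = 6.214e+04 rad/s.
Step 2 — Component impedances:
  R1: Z = R = 1150 Ω
  L: Z = jωL = j·6.214e+04·0.00782 = 0 + j485.9 Ω
  C: Z = 1/(jωC) = -j/(ω·C) = 0 - j51.91 Ω
Step 3 — Parallel branch: L || C = 1/(1/L + 1/C) = 0 - j58.12 Ω.
Step 4 — Series with R1: Z_total = R1 + (L || C) = 1150 - j58.12 Ω = 1151∠-2.9° Ω.
Step 5 — Power factor: PF = cos(φ) = Re(Z)/|Z| = 1150/1151.5 = 0.9987.
Step 6 — Type: Im(Z) = -58.12 ⇒ leading (phase φ = -2.9°).

PF = 0.9987 (leading, φ = -2.9°)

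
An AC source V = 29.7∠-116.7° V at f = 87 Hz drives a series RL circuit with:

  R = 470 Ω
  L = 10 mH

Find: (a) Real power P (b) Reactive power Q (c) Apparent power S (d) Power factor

Step 1 — Angular frequency: ω = 2π·f = 2π·87 = 546.6 rad/s.
Step 2 — Component impedances:
  R: Z = R = 470 Ω
  L: Z = jωL = j·546.6·0.01 = 0 + j5.466 Ω
Step 3 — Series combination: Z_total = R + L = 470 + j5.466 Ω = 470∠0.7° Ω.
Step 4 — Source phasor: V = 29.7∠-116.7° V = -13.34 - j26.53 V.
Step 5 — Current: I = V / Z = -0.02905 - j0.05612 A = 0.06319∠-117.4° A.
Step 6 — Complex power: S = V·I* = 1.877 + j0.02183 VA.
Step 7 — Real power: P = Re(S) = 1.877 W.
Step 8 — Reactive power: Q = Im(S) = 0.02183 VAR.
Step 9 — Apparent power: |S| = 1.877 VA.
Step 10 — Power factor: PF = P/|S| = 0.9999 (lagging).

(a) P = 1.877 W  (b) Q = 0.02183 VAR  (c) S = 1.877 VA  (d) PF = 0.9999 (lagging)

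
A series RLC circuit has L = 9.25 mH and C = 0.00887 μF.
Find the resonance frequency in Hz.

Step 1 — Resonance condition Im(Z)=0 gives ω₀ = 1/√(LC).
Step 2 — ω₀ = 1/√(0.00925·8.87e-09) = 1.104e+05 rad/s.
Step 3 — f₀ = ω₀/(2π) = 1.757e+04 Hz.

f₀ = 1.757e+04 Hz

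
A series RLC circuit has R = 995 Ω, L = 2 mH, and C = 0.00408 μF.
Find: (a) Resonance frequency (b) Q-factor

Step 1 — Resonance condition Im(Z)=0 gives ω₀ = 1/√(LC).
Step 2 — ω₀ = 1/√(0.002·4.08e-09) = 3.501e+05 rad/s.
Step 3 — f₀ = ω₀/(2π) = 5.572e+04 Hz.
Step 4 — Series Q: Q = ω₀L/R = 3.501e+05·0.002/995 = 0.7037.

(a) f₀ = 5.572e+04 Hz  (b) Q = 0.7037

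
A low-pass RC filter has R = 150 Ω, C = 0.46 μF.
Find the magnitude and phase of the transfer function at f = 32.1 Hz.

Step 1 — Angular frequency: ω = 2π·32.1 = 201.7 rad/s.
Step 2 — Transfer function: H(jω) = 1/(1 + jωRC).
Step 3 — Denominator: 1 + jωRC = 1 + j·201.7·150·4.6e-07 = 1 + j0.01392.
Step 4 — H = 0.9998 - j0.01391.
Step 5 — Magnitude: |H| = 0.9999 (-0.0 dB); phase: φ = -0.8°.

|H| = 0.9999 (-0.0 dB), φ = -0.8°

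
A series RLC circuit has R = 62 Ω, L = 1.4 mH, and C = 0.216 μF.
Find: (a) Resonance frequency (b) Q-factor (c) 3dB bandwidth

Step 1 — Resonance: ω₀ = 1/√(LC) = 1/√(0.0014·2.16e-07) = 5.751e+04 rad/s.
Step 2 — f₀ = ω₀/(2π) = 9152 Hz.
Step 3 — Series Q: Q = ω₀L/R = 5.751e+04·0.0014/62 = 1.299.
Step 4 — Bandwidth: Δω = ω₀/Q = 4.429e+04 rad/s; BW = Δω/(2π) = 7048 Hz.

(a) f₀ = 9152 Hz  (b) Q = 1.299  (c) BW = 7048 Hz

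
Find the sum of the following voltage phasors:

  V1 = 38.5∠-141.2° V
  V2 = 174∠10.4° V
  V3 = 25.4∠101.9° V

Step 1 — Convert each phasor to rectangular form:
  V1 = 38.5·(cos(-141.2°) + j·sin(-141.2°)) = -30 - j24.12 V
  V2 = 174·(cos(10.4°) + j·sin(10.4°)) = 171.1 + j31.41 V
  V3 = 25.4·(cos(101.9°) + j·sin(101.9°)) = -5.238 + j24.85 V
Step 2 — Sum components: V_total = 135.9 + j32.14 V.
Step 3 — Convert to polar: |V_total| = 139.6 V, ∠V_total = 13.3°.

V_total = 139.6∠13.3° V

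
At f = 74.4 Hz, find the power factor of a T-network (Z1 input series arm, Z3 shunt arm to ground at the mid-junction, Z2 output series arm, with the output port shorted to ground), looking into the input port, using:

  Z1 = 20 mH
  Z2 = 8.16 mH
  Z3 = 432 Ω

Step 1 — Angular frequency: ω = 2π·f = 2π·74.4 = 467.5 rad/s.
Step 2 — Component impedances:
  Z1: Z = jωL = j·467.5·0.02 = 0 + j9.349 Ω
  Z2: Z = jωL = j·467.5·0.00816 = 0 + j3.815 Ω
  Z3: Z = R = 432 Ω
Step 3 — With the output port shorted to ground, the output series arm Z2 runs from the junction to ground; the shunt arm Z3 also runs from the junction to ground. They appear in parallel: Z3 || Z2 = 0.03368 + j3.814 Ω.
Step 4 — Series with input arm Z1: Z_in = Z1 + (Z3 || Z2) = 0.03368 + j13.16 Ω = 13.16∠89.9° Ω.
Step 5 — Power factor: PF = cos(φ) = Re(Z)/|Z| = 0.03368/13.16 = 0.002559.
Step 6 — Type: Im(Z) = 13.16 ⇒ lagging (phase φ = 89.9°).

PF = 0.002559 (lagging, φ = 89.9°)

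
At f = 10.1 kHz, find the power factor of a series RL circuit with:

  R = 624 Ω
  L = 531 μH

Step 1 — Angular frequency: ω = 2π·f = 2π·1.01e+04 = 6.346e+04 rad/s.
Step 2 — Component impedances:
  R: Z = R = 624 Ω
  L: Z = jωL = j·6.346e+04·0.000531 = 0 + j33.7 Ω
Step 3 — Series combination: Z_total = R + L = 624 + j33.7 Ω = 624.9∠3.1° Ω.
Step 4 — Power factor: PF = cos(φ) = Re(Z)/|Z| = 624/624.91 = 0.9985.
Step 5 — Type: Im(Z) = 33.7 ⇒ lagging (phase φ = 3.1°).

PF = 0.9985 (lagging, φ = 3.1°)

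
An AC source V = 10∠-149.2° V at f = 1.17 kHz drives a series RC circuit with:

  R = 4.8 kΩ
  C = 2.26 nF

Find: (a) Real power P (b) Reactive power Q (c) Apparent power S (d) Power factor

Step 1 — Angular frequency: ω = 2π·f = 2π·1170 = 7351 rad/s.
Step 2 — Component impedances:
  R: Z = R = 4800 Ω
  C: Z = 1/(jωC) = -j/(ω·C) = 0 - j6.019e+04 Ω
Step 3 — Series combination: Z_total = R + C = 4800 - j6.019e+04 Ω = 6.038e+04∠-85.4° Ω.
Step 4 — Source phasor: V = 10∠-149.2° V = -8.59 - j5.12 V.
Step 5 — Current: I = V / Z = 7.322e-05 - j0.0001485 A = 0.0001656∠-63.8° A.
Step 6 — Complex power: S = V·I* = 0.0001317 - j0.001651 VA.
Step 7 — Real power: P = Re(S) = 0.0001317 W.
Step 8 — Reactive power: Q = Im(S) = -0.001651 VAR.
Step 9 — Apparent power: |S| = 0.001656 VA.
Step 10 — Power factor: PF = P/|S| = 0.07949 (leading).

(a) P = 0.0001317 W  (b) Q = -0.001651 VAR  (c) S = 0.001656 VA  (d) PF = 0.07949 (leading)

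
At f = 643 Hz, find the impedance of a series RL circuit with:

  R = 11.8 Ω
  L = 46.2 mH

Step 1 — Angular frequency: ω = 2π·f = 2π·643 = 4040 rad/s.
Step 2 — Component impedances:
  R: Z = R = 11.8 Ω
  L: Z = jωL = j·4040·0.0462 = 0 + j186.7 Ω
Step 3 — Series combination: Z_total = R + L = 11.8 + j186.7 Ω = 187∠86.4° Ω.

Z = 11.8 + j186.7 Ω = 187∠86.4° Ω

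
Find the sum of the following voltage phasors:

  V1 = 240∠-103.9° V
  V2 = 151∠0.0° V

Step 1 — Convert each phasor to rectangular form:
  V1 = 240·(cos(-103.9°) + j·sin(-103.9°)) = -57.65 - j233 V
  V2 = 151·(cos(0.0°) + j·sin(0.0°)) = 151 V
Step 2 — Sum components: V_total = 93.35 - j233 V.
Step 3 — Convert to polar: |V_total| = 251 V, ∠V_total = -68.2°.

V_total = 251∠-68.2° V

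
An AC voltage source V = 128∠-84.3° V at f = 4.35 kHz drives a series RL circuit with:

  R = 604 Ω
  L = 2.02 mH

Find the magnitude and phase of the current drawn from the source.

Step 1 — Angular frequency: ω = 2π·f = 2π·4350 = 2.733e+04 rad/s.
Step 2 — Component impedances:
  R: Z = R = 604 Ω
  L: Z = jωL = j·2.733e+04·0.00202 = 0 + j55.21 Ω
Step 3 — Series combination: Z_total = R + L = 604 + j55.21 Ω = 606.5∠5.2° Ω.
Step 4 — Source phasor: V = 128∠-84.3° V = 12.71 - j127.4 V.
Step 5 — Ohm's law: I = V / Z_total = (12.71 - j127.4) / (604 + j55.21) = 0.001758 - j0.211 A.
Step 6 — Convert to polar: |I| = 0.211 A, ∠I = -89.5°.

I = 0.211∠-89.5° A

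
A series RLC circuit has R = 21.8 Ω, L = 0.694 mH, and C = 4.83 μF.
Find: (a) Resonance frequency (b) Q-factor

Step 1 — Resonance condition Im(Z)=0 gives ω₀ = 1/√(LC).
Step 2 — ω₀ = 1/√(0.000694·4.83e-06) = 1.727e+04 rad/s.
Step 3 — f₀ = ω₀/(2π) = 2749 Hz.
Step 4 — Series Q: Q = ω₀L/R = 1.727e+04·0.000694/21.8 = 0.5499.

(a) f₀ = 2749 Hz  (b) Q = 0.5499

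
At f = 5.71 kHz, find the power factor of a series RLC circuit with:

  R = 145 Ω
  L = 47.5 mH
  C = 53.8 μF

Step 1 — Angular frequency: ω = 2π·f = 2π·5710 = 3.588e+04 rad/s.
Step 2 — Component impedances:
  R: Z = R = 145 Ω
  L: Z = jωL = j·3.588e+04·0.0475 = 0 + j1704 Ω
  C: Z = 1/(jωC) = -j/(ω·C) = 0 - j0.5181 Ω
Step 3 — Series combination: Z_total = R + L + C = 145 + j1704 Ω = 1710∠85.1° Ω.
Step 4 — Power factor: PF = cos(φ) = Re(Z)/|Z| = 145/1709.8 = 0.08481.
Step 5 — Type: Im(Z) = 1704 ⇒ lagging (phase φ = 85.1°).

PF = 0.08481 (lagging, φ = 85.1°)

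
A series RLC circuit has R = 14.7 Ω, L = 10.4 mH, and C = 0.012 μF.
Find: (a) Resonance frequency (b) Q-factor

Step 1 — Resonance condition Im(Z)=0 gives ω₀ = 1/√(LC).
Step 2 — ω₀ = 1/√(0.0104·1.2e-08) = 8.951e+04 rad/s.
Step 3 — f₀ = ω₀/(2π) = 1.425e+04 Hz.
Step 4 — Series Q: Q = ω₀L/R = 8.951e+04·0.0104/14.7 = 63.33.

(a) f₀ = 1.425e+04 Hz  (b) Q = 63.33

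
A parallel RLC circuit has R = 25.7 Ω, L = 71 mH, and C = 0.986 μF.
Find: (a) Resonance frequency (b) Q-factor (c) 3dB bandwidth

Step 1 — Resonance: ω₀ = 1/√(LC) = 1/√(0.071·9.86e-07) = 3779 rad/s.
Step 2 — f₀ = ω₀/(2π) = 601.5 Hz.
Step 3 — Parallel Q: Q = R/(ω₀L) = 25.7/(3779·0.071) = 0.09577.
Step 4 — Bandwidth: Δω = ω₀/Q = 3.946e+04 rad/s; BW = Δω/(2π) = 6281 Hz.

(a) f₀ = 601.5 Hz  (b) Q = 0.09577  (c) BW = 6281 Hz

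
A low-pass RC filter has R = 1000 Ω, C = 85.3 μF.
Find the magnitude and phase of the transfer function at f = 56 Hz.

Step 1 — Angular frequency: ω = 2π·56 = 351.9 rad/s.
Step 2 — Transfer function: H(jω) = 1/(1 + jωRC).
Step 3 — Denominator: 1 + jωRC = 1 + j·351.9·1000·8.53e-05 = 1 + j30.01.
Step 4 — H = 0.001109 - j0.03328.
Step 5 — Magnitude: |H| = 0.0333 (-29.6 dB); phase: φ = -88.1°.

|H| = 0.0333 (-29.6 dB), φ = -88.1°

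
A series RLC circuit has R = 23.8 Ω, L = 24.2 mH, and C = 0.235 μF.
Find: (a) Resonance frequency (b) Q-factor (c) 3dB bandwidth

Step 1 — Resonance condition Im(Z)=0 gives ω₀ = 1/√(LC).
Step 2 — ω₀ = 1/√(0.0242·2.35e-07) = 1.326e+04 rad/s.
Step 3 — f₀ = ω₀/(2π) = 2110 Hz.
Step 4 — Series Q: Q = ω₀L/R = 1.326e+04·0.0242/23.8 = 13.48.
Step 5 — 3dB bandwidth: Δω = ω₀/Q = 983.5 rad/s; BW = Δω/(2π) = 156.5 Hz.

(a) f₀ = 2110 Hz  (b) Q = 13.48  (c) BW = 156.5 Hz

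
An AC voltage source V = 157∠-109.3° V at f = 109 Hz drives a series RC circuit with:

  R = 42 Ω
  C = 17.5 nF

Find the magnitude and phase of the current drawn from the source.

Step 1 — Angular frequency: ω = 2π·f = 2π·109 = 684.9 rad/s.
Step 2 — Component impedances:
  R: Z = R = 42 Ω
  C: Z = 1/(jωC) = -j/(ω·C) = 0 - j8.344e+04 Ω
Step 3 — Series combination: Z_total = R + C = 42 - j8.344e+04 Ω = 8.344e+04∠-90.0° Ω.
Step 4 — Source phasor: V = 157∠-109.3° V = -51.89 - j148.2 V.
Step 5 — Ohm's law: I = V / Z_total = (-51.89 - j148.2) / (42 - j8.344e+04) = 0.001776 - j0.0006228 A.
Step 6 — Convert to polar: |I| = 0.001882 A, ∠I = -19.3°.

I = 0.001882∠-19.3° A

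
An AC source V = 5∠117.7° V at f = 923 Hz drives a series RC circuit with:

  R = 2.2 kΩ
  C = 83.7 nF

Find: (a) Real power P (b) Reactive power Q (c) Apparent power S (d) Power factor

Step 1 — Angular frequency: ω = 2π·f = 2π·923 = 5799 rad/s.
Step 2 — Component impedances:
  R: Z = R = 2200 Ω
  C: Z = 1/(jωC) = -j/(ω·C) = 0 - j2060 Ω
Step 3 — Series combination: Z_total = R + C = 2200 - j2060 Ω = 3014∠-43.1° Ω.
Step 4 — Source phasor: V = 5∠117.7° V = -2.324 + j4.427 V.
Step 5 — Current: I = V / Z = -0.001567 + j0.000545 A = 0.001659∠160.8° A.
Step 6 — Complex power: S = V·I* = 0.006055 - j0.00567 VA.
Step 7 — Real power: P = Re(S) = 0.006055 W.
Step 8 — Reactive power: Q = Im(S) = -0.00567 VAR.
Step 9 — Apparent power: |S| = 0.008295 VA.
Step 10 — Power factor: PF = P/|S| = 0.7299 (leading).

(a) P = 0.006055 W  (b) Q = -0.00567 VAR  (c) S = 0.008295 VA  (d) PF = 0.7299 (leading)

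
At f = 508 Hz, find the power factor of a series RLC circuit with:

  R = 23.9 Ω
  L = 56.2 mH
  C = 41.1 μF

Step 1 — Angular frequency: ω = 2π·f = 2π·508 = 3192 rad/s.
Step 2 — Component impedances:
  R: Z = R = 23.9 Ω
  L: Z = jωL = j·3192·0.0562 = 0 + j179.4 Ω
  C: Z = 1/(jωC) = -j/(ω·C) = 0 - j7.623 Ω
Step 3 — Series combination: Z_total = R + L + C = 23.9 + j171.8 Ω = 173.4∠82.1° Ω.
Step 4 — Power factor: PF = cos(φ) = Re(Z)/|Z| = 23.9/173.4 = 0.1378.
Step 5 — Type: Im(Z) = 171.8 ⇒ lagging (phase φ = 82.1°).

PF = 0.1378 (lagging, φ = 82.1°)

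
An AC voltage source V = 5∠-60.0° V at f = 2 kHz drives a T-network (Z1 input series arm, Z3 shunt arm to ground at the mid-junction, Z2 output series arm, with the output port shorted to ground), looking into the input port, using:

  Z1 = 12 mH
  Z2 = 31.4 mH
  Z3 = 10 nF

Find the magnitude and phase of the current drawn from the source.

Step 1 — Angular frequency: ω = 2π·f = 2π·2000 = 1.257e+04 rad/s.
Step 2 — Component impedances:
  Z1: Z = jωL = j·1.257e+04·0.012 = 0 + j150.8 Ω
  Z2: Z = jωL = j·1.257e+04·0.0314 = 0 + j394.6 Ω
  Z3: Z = 1/(jωC) = -j/(ω·C) = 0 - j7958 Ω
Step 3 — With the output port shorted to ground, the output series arm Z2 runs from the junction to ground; the shunt arm Z3 also runs from the junction to ground. They appear in parallel: Z3 || Z2 = 0 + j415.2 Ω.
Step 4 — Series with input arm Z1: Z_in = Z1 + (Z3 || Z2) = 0 + j566 Ω = 566∠90.0° Ω.
Step 5 — Source phasor: V = 5∠-60.0° V = 2.5 - j4.33 V.
Step 6 — Ohm's law: I = V / Z_total = (2.5 - j4.33) / (0 + j566) = -0.007651 - j0.004417 A.
Step 7 — Convert to polar: |I| = 0.008834 A, ∠I = -150.0°.

I = 0.008834∠-150.0° A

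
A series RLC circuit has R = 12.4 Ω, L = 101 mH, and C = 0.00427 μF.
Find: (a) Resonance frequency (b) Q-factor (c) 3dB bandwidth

Step 1 — Resonance condition Im(Z)=0 gives ω₀ = 1/√(LC).
Step 2 — ω₀ = 1/√(0.101·4.27e-09) = 4.815e+04 rad/s.
Step 3 — f₀ = ω₀/(2π) = 7664 Hz.
Step 4 — Series Q: Q = ω₀L/R = 4.815e+04·0.101/12.4 = 392.2.
Step 5 — 3dB bandwidth: Δω = ω₀/Q = 122.8 rad/s; BW = Δω/(2π) = 19.54 Hz.

(a) f₀ = 7664 Hz  (b) Q = 392.2  (c) BW = 19.54 Hz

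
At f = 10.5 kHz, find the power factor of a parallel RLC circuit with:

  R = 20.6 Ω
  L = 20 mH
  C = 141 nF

Step 1 — Angular frequency: ω = 2π·f = 2π·1.05e+04 = 6.597e+04 rad/s.
Step 2 — Component impedances:
  R: Z = R = 20.6 Ω
  L: Z = jωL = j·6.597e+04·0.02 = 0 + j1319 Ω
  C: Z = 1/(jωC) = -j/(ω·C) = 0 - j107.5 Ω
Step 3 — Parallel combination: 1/Z_total = 1/R + 1/L + 1/C; Z_total = 19.98 - j3.517 Ω = 20.29∠-10.0° Ω.
Step 4 — Power factor: PF = cos(φ) = Re(Z)/|Z| = 19.981/20.288 = 0.9849.
Step 5 — Type: Im(Z) = -3.517 ⇒ leading (phase φ = -10.0°).

PF = 0.9849 (leading, φ = -10.0°)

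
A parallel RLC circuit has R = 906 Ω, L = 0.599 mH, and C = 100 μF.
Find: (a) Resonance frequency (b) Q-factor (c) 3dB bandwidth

Step 1 — Resonance: ω₀ = 1/√(LC) = 1/√(0.000599·0.0001) = 4086 rad/s.
Step 2 — f₀ = ω₀/(2π) = 650.3 Hz.
Step 3 — Parallel Q: Q = R/(ω₀L) = 906/(4086·0.000599) = 370.2.
Step 4 — Bandwidth: Δω = ω₀/Q = 11.04 rad/s; BW = Δω/(2π) = 1.757 Hz.

(a) f₀ = 650.3 Hz  (b) Q = 370.2  (c) BW = 1.757 Hz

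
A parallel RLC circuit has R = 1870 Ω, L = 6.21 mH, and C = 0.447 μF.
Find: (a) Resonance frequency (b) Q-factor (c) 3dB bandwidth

Step 1 — Resonance: ω₀ = 1/√(LC) = 1/√(0.00621·4.47e-07) = 1.898e+04 rad/s.
Step 2 — f₀ = ω₀/(2π) = 3021 Hz.
Step 3 — Parallel Q: Q = R/(ω₀L) = 1870/(1.898e+04·0.00621) = 15.87.
Step 4 — Bandwidth: Δω = ω₀/Q = 1196 rad/s; BW = Δω/(2π) = 190.4 Hz.

(a) f₀ = 3021 Hz  (b) Q = 15.87  (c) BW = 190.4 Hz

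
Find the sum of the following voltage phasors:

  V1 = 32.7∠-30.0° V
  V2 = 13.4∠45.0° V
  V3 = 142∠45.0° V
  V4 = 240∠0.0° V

Step 1 — Convert each phasor to rectangular form:
  V1 = 32.7·(cos(-30.0°) + j·sin(-30.0°)) = 28.32 - j16.35 V
  V2 = 13.4·(cos(45.0°) + j·sin(45.0°)) = 9.475 + j9.475 V
  V3 = 142·(cos(45.0°) + j·sin(45.0°)) = 100.4 + j100.4 V
  V4 = 240·(cos(0.0°) + j·sin(0.0°)) = 240 V
Step 2 — Sum components: V_total = 378.2 + j93.53 V.
Step 3 — Convert to polar: |V_total| = 389.6 V, ∠V_total = 13.9°.

V_total = 389.6∠13.9° V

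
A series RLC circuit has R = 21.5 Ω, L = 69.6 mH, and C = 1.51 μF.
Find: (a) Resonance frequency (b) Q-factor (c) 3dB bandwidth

Step 1 — Resonance condition Im(Z)=0 gives ω₀ = 1/√(LC).
Step 2 — ω₀ = 1/√(0.0696·1.51e-06) = 3085 rad/s.
Step 3 — f₀ = ω₀/(2π) = 490.9 Hz.
Step 4 — Series Q: Q = ω₀L/R = 3085·0.0696/21.5 = 9.986.
Step 5 — 3dB bandwidth: Δω = ω₀/Q = 308.9 rad/s; BW = Δω/(2π) = 49.16 Hz.

(a) f₀ = 490.9 Hz  (b) Q = 9.986  (c) BW = 49.16 Hz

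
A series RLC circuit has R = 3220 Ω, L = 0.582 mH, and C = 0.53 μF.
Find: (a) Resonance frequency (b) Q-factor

Step 1 — Resonance condition Im(Z)=0 gives ω₀ = 1/√(LC).
Step 2 — ω₀ = 1/√(0.000582·5.3e-07) = 5.694e+04 rad/s.
Step 3 — f₀ = ω₀/(2π) = 9062 Hz.
Step 4 — Series Q: Q = ω₀L/R = 5.694e+04·0.000582/3220 = 0.01029.

(a) f₀ = 9062 Hz  (b) Q = 0.01029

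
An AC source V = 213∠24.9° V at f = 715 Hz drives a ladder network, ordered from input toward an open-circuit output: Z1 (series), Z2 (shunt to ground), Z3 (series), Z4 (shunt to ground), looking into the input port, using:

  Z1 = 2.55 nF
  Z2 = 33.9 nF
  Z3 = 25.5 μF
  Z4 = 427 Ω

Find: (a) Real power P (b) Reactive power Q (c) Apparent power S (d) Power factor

Step 1 — Angular frequency: ω = 2π·f = 2π·715 = 4492 rad/s.
Step 2 — Component impedances:
  Z1: Z = 1/(jωC) = -j/(ω·C) = 0 - j8.729e+04 Ω
  Z2: Z = 1/(jωC) = -j/(ω·C) = 0 - j6566 Ω
  Z3: Z = 1/(jωC) = -j/(ω·C) = 0 - j8.729 Ω
  Z4: Z = R = 427 Ω
Step 3 — Ladder network (open output): work backward from the far end, alternating series and parallel combinations. Z_in = 424.1 - j8.733e+04 Ω = 8.733e+04∠-89.7° Ω.
Step 4 — Source phasor: V = 213∠24.9° V = 193.2 + j89.68 V.
Step 5 — Current: I = V / Z = -0.001016 + j0.002217 A = 0.002439∠114.6° A.
Step 6 — Complex power: S = V·I* = 0.002523 - j0.5195 VA.
Step 7 — Real power: P = Re(S) = 0.002523 W.
Step 8 — Reactive power: Q = Im(S) = -0.5195 VAR.
Step 9 — Apparent power: |S| = 0.5195 VA.
Step 10 — Power factor: PF = P/|S| = 0.004856 (leading).

(a) P = 0.002523 W  (b) Q = -0.5195 VAR  (c) S = 0.5195 VA  (d) PF = 0.004856 (leading)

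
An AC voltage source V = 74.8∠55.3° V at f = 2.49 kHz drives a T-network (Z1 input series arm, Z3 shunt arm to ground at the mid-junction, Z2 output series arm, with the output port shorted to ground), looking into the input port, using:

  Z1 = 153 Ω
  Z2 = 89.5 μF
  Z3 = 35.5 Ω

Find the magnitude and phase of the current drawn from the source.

Step 1 — Angular frequency: ω = 2π·f = 2π·2490 = 1.565e+04 rad/s.
Step 2 — Component impedances:
  Z1: Z = R = 153 Ω
  Z2: Z = 1/(jωC) = -j/(ω·C) = 0 - j0.7142 Ω
  Z3: Z = R = 35.5 Ω
Step 3 — With the output port shorted to ground, the output series arm Z2 runs from the junction to ground; the shunt arm Z3 also runs from the junction to ground. They appear in parallel: Z3 || Z2 = 0.01436 - j0.7139 Ω.
Step 4 — Series with input arm Z1: Z_in = Z1 + (Z3 || Z2) = 153 - j0.7139 Ω = 153∠-0.3° Ω.
Step 5 — Source phasor: V = 74.8∠55.3° V = 42.58 + j61.5 V.
Step 6 — Ohm's law: I = V / Z_total = (42.58 + j61.5) / (153 - j0.7139) = 0.2764 + j0.4032 A.
Step 7 — Convert to polar: |I| = 0.4888 A, ∠I = 55.6°.

I = 0.4888∠55.6° A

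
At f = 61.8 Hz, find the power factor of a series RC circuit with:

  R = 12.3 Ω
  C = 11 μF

Step 1 — Angular frequency: ω = 2π·f = 2π·61.8 = 388.3 rad/s.
Step 2 — Component impedances:
  R: Z = R = 12.3 Ω
  C: Z = 1/(jωC) = -j/(ω·C) = 0 - j234.1 Ω
Step 3 — Series combination: Z_total = R + C = 12.3 - j234.1 Ω = 234.4∠-87.0° Ω.
Step 4 — Power factor: PF = cos(φ) = Re(Z)/|Z| = 12.3/234.443 = 0.05246.
Step 5 — Type: Im(Z) = -234.1 ⇒ leading (phase φ = -87.0°).

PF = 0.05246 (leading, φ = -87.0°)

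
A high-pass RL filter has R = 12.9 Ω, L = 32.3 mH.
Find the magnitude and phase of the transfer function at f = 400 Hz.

Step 1 — Angular frequency: ω = 2π·400 = 2513 rad/s.
Step 2 — Transfer function: H(jω) = jωL/(R + jωL).
Step 3 — Numerator jωL = j·81.18; denominator R + jωL = 12.9 + j81.18.
Step 4 — H = 0.9754 + j0.155.
Step 5 — Magnitude: |H| = 0.9876 (-0.1 dB); phase: φ = 9.0°.

|H| = 0.9876 (-0.1 dB), φ = 9.0°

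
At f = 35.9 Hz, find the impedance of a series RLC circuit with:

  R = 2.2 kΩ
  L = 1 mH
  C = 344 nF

Step 1 — Angular frequency: ω = 2π·f = 2π·35.9 = 225.6 rad/s.
Step 2 — Component impedances:
  R: Z = R = 2200 Ω
  L: Z = jωL = j·225.6·0.001 = 0 + j0.2256 Ω
  C: Z = 1/(jωC) = -j/(ω·C) = 0 - j1.289e+04 Ω
Step 3 — Series combination: Z_total = R + L + C = 2200 - j1.289e+04 Ω = 1.307e+04∠-80.3° Ω.

Z = 2200 - j1.289e+04 Ω = 1.307e+04∠-80.3° Ω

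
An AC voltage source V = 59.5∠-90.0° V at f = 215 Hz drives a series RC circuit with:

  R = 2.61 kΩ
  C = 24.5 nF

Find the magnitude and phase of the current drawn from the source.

Step 1 — Angular frequency: ω = 2π·f = 2π·215 = 1351 rad/s.
Step 2 — Component impedances:
  R: Z = R = 2610 Ω
  C: Z = 1/(jωC) = -j/(ω·C) = 0 - j3.021e+04 Ω
Step 3 — Series combination: Z_total = R + C = 2610 - j3.021e+04 Ω = 3.033e+04∠-85.1° Ω.
Step 4 — Source phasor: V = 59.5∠-90.0° V = 0 - j59.5 V.
Step 5 — Ohm's law: I = V / Z_total = (0 - j59.5) / (2610 - j3.021e+04) = 0.001955 - j0.0001688 A.
Step 6 — Convert to polar: |I| = 0.001962 A, ∠I = -4.9°.

I = 0.001962∠-4.9° A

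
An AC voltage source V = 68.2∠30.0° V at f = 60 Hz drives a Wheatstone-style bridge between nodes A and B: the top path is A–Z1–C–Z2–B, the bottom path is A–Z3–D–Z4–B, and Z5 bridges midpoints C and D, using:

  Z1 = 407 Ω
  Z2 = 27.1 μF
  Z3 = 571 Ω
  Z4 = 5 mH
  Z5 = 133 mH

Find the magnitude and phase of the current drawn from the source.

Step 1 — Angular frequency: ω = 2π·f = 2π·60 = 377 rad/s.
Step 2 — Component impedances:
  Z1: Z = R = 407 Ω
  Z2: Z = 1/(jωC) = -j/(ω·C) = 0 - j97.88 Ω
  Z3: Z = R = 571 Ω
  Z4: Z = jωL = j·377·0.005 = 0 + j1.885 Ω
  Z5: Z = jωL = j·377·0.133 = 0 + j50.14 Ω
Step 3 — Bridge requires nodal analysis (the Z5 bridge couples midpoints C and D, so the two paths cannot be reduced to a simple series/parallel combination). Setting node B to ground and injecting 1 A at node A, the 3-node admittance system at A, C, D solves to V_A = Z_AB = 241.7 + j39.71 Ω = 244.9∠9.3° Ω.
Step 4 — Source phasor: V = 68.2∠30.0° V = 59.06 + j34.1 V.
Step 5 — Ohm's law: I = V / Z_total = (59.06 + j34.1) / (241.7 + j39.71) = 0.2605 + j0.09828 A.
Step 6 — Convert to polar: |I| = 0.2785 A, ∠I = 20.7°.

I = 0.2785∠20.7° A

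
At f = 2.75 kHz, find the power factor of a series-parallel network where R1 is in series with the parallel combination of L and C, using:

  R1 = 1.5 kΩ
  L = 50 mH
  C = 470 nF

Step 1 — Angular frequency: ω = 2π·f = 2π·2750 = 1.728e+04 rad/s.
Step 2 — Component impedances:
  R1: Z = R = 1500 Ω
  L: Z = jωL = j·1.728e+04·0.05 = 0 + j863.9 Ω
  C: Z = 1/(jωC) = -j/(ω·C) = 0 - j123.1 Ω
Step 3 — Parallel branch: L || C = 1/(1/L + 1/C) = 0 - j143.6 Ω.
Step 4 — Series with R1: Z_total = R1 + (L || C) = 1500 - j143.6 Ω = 1507∠-5.5° Ω.
Step 5 — Power factor: PF = cos(φ) = Re(Z)/|Z| = 1500/1507 = 0.9954.
Step 6 — Type: Im(Z) = -143.6 ⇒ leading (phase φ = -5.5°).

PF = 0.9954 (leading, φ = -5.5°)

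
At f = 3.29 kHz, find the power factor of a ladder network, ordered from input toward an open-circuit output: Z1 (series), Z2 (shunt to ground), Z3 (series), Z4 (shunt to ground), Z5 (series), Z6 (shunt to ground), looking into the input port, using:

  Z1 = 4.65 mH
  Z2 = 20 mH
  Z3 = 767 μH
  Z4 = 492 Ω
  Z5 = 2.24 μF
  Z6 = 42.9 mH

Step 1 — Angular frequency: ω = 2π·f = 2π·3290 = 2.067e+04 rad/s.
Step 2 — Component impedances:
  Z1: Z = jωL = j·2.067e+04·0.00465 = 0 + j96.12 Ω
  Z2: Z = jωL = j·2.067e+04·0.02 = 0 + j413.4 Ω
  Z3: Z = jωL = j·2.067e+04·0.000767 = 0 + j15.86 Ω
  Z4: Z = R = 492 Ω
  Z5: Z = 1/(jωC) = -j/(ω·C) = 0 - j21.6 Ω
  Z6: Z = jωL = j·2.067e+04·0.0429 = 0 + j886.8 Ω
Step 3 — Ladder network (open output): work backward from the far end, alternating series and parallel combinations. Z_in = 115.8 + j310 Ω = 330.9∠69.5° Ω.
Step 4 — Power factor: PF = cos(φ) = Re(Z)/|Z| = 115.8/330.9 = 0.35.
Step 5 — Type: Im(Z) = 310 ⇒ lagging (phase φ = 69.5°).

PF = 0.35 (lagging, φ = 69.5°)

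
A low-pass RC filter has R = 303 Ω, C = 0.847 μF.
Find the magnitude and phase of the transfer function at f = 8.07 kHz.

Step 1 — Angular frequency: ω = 2π·8070 = 5.071e+04 rad/s.
Step 2 — Transfer function: H(jω) = 1/(1 + jωRC).
Step 3 — Denominator: 1 + jωRC = 1 + j·5.071e+04·303·8.47e-07 = 1 + j13.01.
Step 4 — H = 0.005871 - j0.07639.
Step 5 — Magnitude: |H| = 0.07662 (-22.3 dB); phase: φ = -85.6°.

|H| = 0.07662 (-22.3 dB), φ = -85.6°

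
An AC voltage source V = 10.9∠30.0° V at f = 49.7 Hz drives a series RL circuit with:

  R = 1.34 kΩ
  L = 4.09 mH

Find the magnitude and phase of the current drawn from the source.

Step 1 — Angular frequency: ω = 2π·f = 2π·49.7 = 312.3 rad/s.
Step 2 — Component impedances:
  R: Z = R = 1340 Ω
  L: Z = jωL = j·312.3·0.00409 = 0 + j1.277 Ω
Step 3 — Series combination: Z_total = R + L = 1340 + j1.277 Ω = 1340∠0.1° Ω.
Step 4 — Source phasor: V = 10.9∠30.0° V = 9.44 + j5.45 V.
Step 5 — Ohm's law: I = V / Z_total = (9.44 + j5.45) / (1340 + j1.277) = 0.007048 + j0.00406 A.
Step 6 — Convert to polar: |I| = 0.008134 A, ∠I = 29.9°.

I = 0.008134∠29.9° A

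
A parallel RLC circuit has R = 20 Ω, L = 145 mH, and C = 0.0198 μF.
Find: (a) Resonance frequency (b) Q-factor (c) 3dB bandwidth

Step 1 — Resonance: ω₀ = 1/√(LC) = 1/√(0.145·1.98e-08) = 1.866e+04 rad/s.
Step 2 — f₀ = ω₀/(2π) = 2970 Hz.
Step 3 — Parallel Q: Q = R/(ω₀L) = 20/(1.866e+04·0.145) = 0.007391.
Step 4 — Bandwidth: Δω = ω₀/Q = 2.525e+06 rad/s; BW = Δω/(2π) = 4.019e+05 Hz.

(a) f₀ = 2970 Hz  (b) Q = 0.007391  (c) BW = 4.019e+05 Hz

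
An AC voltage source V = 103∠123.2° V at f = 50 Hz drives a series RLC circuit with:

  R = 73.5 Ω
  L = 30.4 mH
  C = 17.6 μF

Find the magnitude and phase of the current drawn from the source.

Step 1 — Angular frequency: ω = 2π·f = 2π·50 = 314.2 rad/s.
Step 2 — Component impedances:
  R: Z = R = 73.5 Ω
  L: Z = jωL = j·314.2·0.0304 = 0 + j9.55 Ω
  C: Z = 1/(jωC) = -j/(ω·C) = 0 - j180.9 Ω
Step 3 — Series combination: Z_total = R + L + C = 73.5 - j171.3 Ω = 186.4∠-66.8° Ω.
Step 4 — Source phasor: V = 103∠123.2° V = -56.4 + j86.19 V.
Step 5 — Ohm's law: I = V / Z_total = (-56.4 + j86.19) / (73.5 - j171.3) = -0.5442 - j0.09574 A.
Step 6 — Convert to polar: |I| = 0.5525 A, ∠I = -170.0°.

I = 0.5525∠-170.0° A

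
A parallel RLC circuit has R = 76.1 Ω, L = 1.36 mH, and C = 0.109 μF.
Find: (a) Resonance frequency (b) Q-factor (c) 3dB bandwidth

Step 1 — Resonance: ω₀ = 1/√(LC) = 1/√(0.00136·1.09e-07) = 8.213e+04 rad/s.
Step 2 — f₀ = ω₀/(2π) = 1.307e+04 Hz.
Step 3 — Parallel Q: Q = R/(ω₀L) = 76.1/(8.213e+04·0.00136) = 0.6813.
Step 4 — Bandwidth: Δω = ω₀/Q = 1.206e+05 rad/s; BW = Δω/(2π) = 1.919e+04 Hz.

(a) f₀ = 1.307e+04 Hz  (b) Q = 0.6813  (c) BW = 1.919e+04 Hz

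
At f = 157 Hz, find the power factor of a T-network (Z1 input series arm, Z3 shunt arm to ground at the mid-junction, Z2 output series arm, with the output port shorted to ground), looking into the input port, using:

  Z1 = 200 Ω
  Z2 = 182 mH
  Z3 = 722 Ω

Step 1 — Angular frequency: ω = 2π·f = 2π·157 = 986.5 rad/s.
Step 2 — Component impedances:
  Z1: Z = R = 200 Ω
  Z2: Z = jωL = j·986.5·0.182 = 0 + j179.5 Ω
  Z3: Z = R = 722 Ω
Step 3 — With the output port shorted to ground, the output series arm Z2 runs from the junction to ground; the shunt arm Z3 also runs from the junction to ground. They appear in parallel: Z3 || Z2 = 42.04 + j169.1 Ω.
Step 4 — Series with input arm Z1: Z_in = Z1 + (Z3 || Z2) = 242 + j169.1 Ω = 295.3∠34.9° Ω.
Step 5 — Power factor: PF = cos(φ) = Re(Z)/|Z| = 242.04/295.25 = 0.8198.
Step 6 — Type: Im(Z) = 169.1 ⇒ lagging (phase φ = 34.9°).

PF = 0.8198 (lagging, φ = 34.9°)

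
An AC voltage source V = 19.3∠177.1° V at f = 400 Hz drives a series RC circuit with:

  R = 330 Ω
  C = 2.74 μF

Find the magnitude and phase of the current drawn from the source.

Step 1 — Angular frequency: ω = 2π·f = 2π·400 = 2513 rad/s.
Step 2 — Component impedances:
  R: Z = R = 330 Ω
  C: Z = 1/(jωC) = -j/(ω·C) = 0 - j145.2 Ω
Step 3 — Series combination: Z_total = R + C = 330 - j145.2 Ω = 360.5∠-23.8° Ω.
Step 4 — Source phasor: V = 19.3∠177.1° V = -19.28 + j0.9764 V.
Step 5 — Ohm's law: I = V / Z_total = (-19.28 + j0.9764) / (330 - j145.2) = -0.05003 - j0.01905 A.
Step 6 — Convert to polar: |I| = 0.05353 A, ∠I = -159.1°.

I = 0.05353∠-159.1° A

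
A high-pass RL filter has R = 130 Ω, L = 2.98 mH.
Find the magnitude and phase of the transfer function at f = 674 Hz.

Step 1 — Angular frequency: ω = 2π·674 = 4235 rad/s.
Step 2 — Transfer function: H(jω) = jωL/(R + jωL).
Step 3 — Numerator jωL = j·12.62; denominator R + jωL = 130 + j12.62.
Step 4 — H = 0.009336 + j0.09617.
Step 5 — Magnitude: |H| = 0.09662 (-20.3 dB); phase: φ = 84.5°.

|H| = 0.09662 (-20.3 dB), φ = 84.5°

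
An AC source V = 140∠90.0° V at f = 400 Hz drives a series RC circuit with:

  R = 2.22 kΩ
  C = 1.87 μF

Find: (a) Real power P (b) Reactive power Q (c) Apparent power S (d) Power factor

Step 1 — Angular frequency: ω = 2π·f = 2π·400 = 2513 rad/s.
Step 2 — Component impedances:
  R: Z = R = 2220 Ω
  C: Z = 1/(jωC) = -j/(ω·C) = 0 - j212.8 Ω
Step 3 — Series combination: Z_total = R + C = 2220 - j212.8 Ω = 2230∠-5.5° Ω.
Step 4 — Source phasor: V = 140∠90.0° V = 0 + j140 V.
Step 5 — Current: I = V / Z = -0.005989 + j0.06249 A = 0.06278∠95.5° A.
Step 6 — Complex power: S = V·I* = 8.748 - j0.8385 VA.
Step 7 — Real power: P = Re(S) = 8.748 W.
Step 8 — Reactive power: Q = Im(S) = -0.8385 VAR.
Step 9 — Apparent power: |S| = 8.789 VA.
Step 10 — Power factor: PF = P/|S| = 0.9954 (leading).

(a) P = 8.748 W  (b) Q = -0.8385 VAR  (c) S = 8.789 VA  (d) PF = 0.9954 (leading)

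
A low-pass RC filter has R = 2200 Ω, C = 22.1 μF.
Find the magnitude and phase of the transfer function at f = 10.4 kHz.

Step 1 — Angular frequency: ω = 2π·1.04e+04 = 6.535e+04 rad/s.
Step 2 — Transfer function: H(jω) = 1/(1 + jωRC).
Step 3 — Denominator: 1 + jωRC = 1 + j·6.535e+04·2200·2.21e-05 = 1 + j3177.
Step 4 — H = 9.907e-08 - j0.0003148.
Step 5 — Magnitude: |H| = 0.0003148 (-70.0 dB); phase: φ = -90.0°.

|H| = 0.0003148 (-70.0 dB), φ = -90.0°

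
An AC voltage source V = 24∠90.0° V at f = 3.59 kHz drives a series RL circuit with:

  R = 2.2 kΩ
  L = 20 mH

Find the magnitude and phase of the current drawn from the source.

Step 1 — Angular frequency: ω = 2π·f = 2π·3590 = 2.256e+04 rad/s.
Step 2 — Component impedances:
  R: Z = R = 2200 Ω
  L: Z = jωL = j·2.256e+04·0.02 = 0 + j451.1 Ω
Step 3 — Series combination: Z_total = R + L = 2200 + j451.1 Ω = 2246∠11.6° Ω.
Step 4 — Source phasor: V = 24∠90.0° V = 0 + j24 V.
Step 5 — Ohm's law: I = V / Z_total = (0 + j24) / (2200 + j451.1) = 0.002147 + j0.01047 A.
Step 6 — Convert to polar: |I| = 0.01069 A, ∠I = 78.4°.

I = 0.01069∠78.4° A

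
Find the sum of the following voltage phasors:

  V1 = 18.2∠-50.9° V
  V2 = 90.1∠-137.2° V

Step 1 — Convert each phasor to rectangular form:
  V1 = 18.2·(cos(-50.9°) + j·sin(-50.9°)) = 11.48 - j14.12 V
  V2 = 90.1·(cos(-137.2°) + j·sin(-137.2°)) = -66.11 - j61.22 V
Step 2 — Sum components: V_total = -54.63 - j75.34 V.
Step 3 — Convert to polar: |V_total| = 93.06 V, ∠V_total = -125.9°.

V_total = 93.06∠-125.9° V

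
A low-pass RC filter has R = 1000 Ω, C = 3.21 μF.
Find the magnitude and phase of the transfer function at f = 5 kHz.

Step 1 — Angular frequency: ω = 2π·5000 = 3.142e+04 rad/s.
Step 2 — Transfer function: H(jω) = 1/(1 + jωRC).
Step 3 — Denominator: 1 + jωRC = 1 + j·3.142e+04·1000·3.21e-06 = 1 + j100.8.
Step 4 — H = 9.832e-05 - j0.009915.
Step 5 — Magnitude: |H| = 0.009916 (-40.1 dB); phase: φ = -89.4°.

|H| = 0.009916 (-40.1 dB), φ = -89.4°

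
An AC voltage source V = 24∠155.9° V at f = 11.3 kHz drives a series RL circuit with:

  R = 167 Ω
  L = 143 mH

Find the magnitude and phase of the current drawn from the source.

Step 1 — Angular frequency: ω = 2π·f = 2π·1.13e+04 = 7.1e+04 rad/s.
Step 2 — Component impedances:
  R: Z = R = 167 Ω
  L: Z = jωL = j·7.1e+04·0.143 = 0 + j1.015e+04 Ω
Step 3 — Series combination: Z_total = R + L = 167 + j1.015e+04 Ω = 1.015e+04∠89.1° Ω.
Step 4 — Source phasor: V = 24∠155.9° V = -21.91 + j9.8 V.
Step 5 — Ohm's law: I = V / Z_total = (-21.91 + j9.8) / (167 + j1.015e+04) = 0.0009295 + j0.002173 A.
Step 6 — Convert to polar: |I| = 0.002364 A, ∠I = 66.8°.

I = 0.002364∠66.8° A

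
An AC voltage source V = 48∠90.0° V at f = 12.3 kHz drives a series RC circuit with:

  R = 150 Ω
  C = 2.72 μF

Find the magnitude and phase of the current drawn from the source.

Step 1 — Angular frequency: ω = 2π·f = 2π·1.23e+04 = 7.728e+04 rad/s.
Step 2 — Component impedances:
  R: Z = R = 150 Ω
  C: Z = 1/(jωC) = -j/(ω·C) = 0 - j4.757 Ω
Step 3 — Series combination: Z_total = R + C = 150 - j4.757 Ω = 150.1∠-1.8° Ω.
Step 4 — Source phasor: V = 48∠90.0° V = 0 + j48 V.
Step 5 — Ohm's law: I = V / Z_total = (0 + j48) / (150 - j4.757) = -0.01014 + j0.3197 A.
Step 6 — Convert to polar: |I| = 0.3198 A, ∠I = 91.8°.

I = 0.3198∠91.8° A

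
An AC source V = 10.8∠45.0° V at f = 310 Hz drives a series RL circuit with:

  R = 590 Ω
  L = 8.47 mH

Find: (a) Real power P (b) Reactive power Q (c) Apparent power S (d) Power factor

Step 1 — Angular frequency: ω = 2π·f = 2π·310 = 1948 rad/s.
Step 2 — Component impedances:
  R: Z = R = 590 Ω
  L: Z = jωL = j·1948·0.00847 = 0 + j16.5 Ω
Step 3 — Series combination: Z_total = R + L = 590 + j16.5 Ω = 590.2∠1.6° Ω.
Step 4 — Source phasor: V = 10.8∠45.0° V = 7.637 + j7.637 V.
Step 5 — Current: I = V / Z = 0.0133 + j0.01257 A = 0.0183∠43.4° A.
Step 6 — Complex power: S = V·I* = 0.1975 + j0.005524 VA.
Step 7 — Real power: P = Re(S) = 0.1975 W.
Step 8 — Reactive power: Q = Im(S) = 0.005524 VAR.
Step 9 — Apparent power: |S| = 0.1976 VA.
Step 10 — Power factor: PF = P/|S| = 0.9996 (lagging).

(a) P = 0.1975 W  (b) Q = 0.005524 VAR  (c) S = 0.1976 VA  (d) PF = 0.9996 (lagging)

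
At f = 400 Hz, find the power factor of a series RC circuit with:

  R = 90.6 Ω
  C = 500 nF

Step 1 — Angular frequency: ω = 2π·f = 2π·400 = 2513 rad/s.
Step 2 — Component impedances:
  R: Z = R = 90.6 Ω
  C: Z = 1/(jωC) = -j/(ω·C) = 0 - j795.8 Ω
Step 3 — Series combination: Z_total = R + C = 90.6 - j795.8 Ω = 800.9∠-83.5° Ω.
Step 4 — Power factor: PF = cos(φ) = Re(Z)/|Z| = 90.6/800.9 = 0.1131.
Step 5 — Type: Im(Z) = -795.8 ⇒ leading (phase φ = -83.5°).

PF = 0.1131 (leading, φ = -83.5°)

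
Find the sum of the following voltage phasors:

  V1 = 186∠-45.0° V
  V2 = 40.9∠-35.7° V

Step 1 — Convert each phasor to rectangular form:
  V1 = 186·(cos(-45.0°) + j·sin(-45.0°)) = 131.5 - j131.5 V
  V2 = 40.9·(cos(-35.7°) + j·sin(-35.7°)) = 33.21 - j23.87 V
Step 2 — Sum components: V_total = 164.7 - j155.4 V.
Step 3 — Convert to polar: |V_total| = 226.5 V, ∠V_total = -43.3°.

V_total = 226.5∠-43.3° V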